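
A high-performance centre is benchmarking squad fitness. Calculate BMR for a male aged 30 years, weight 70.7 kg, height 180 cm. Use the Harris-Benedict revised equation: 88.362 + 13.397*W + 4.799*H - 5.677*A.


Substituting values:
W term = 13.397 * 70.7 = 947.1679
H term = 4.799 * 180 = 863.82
A term = 5.677 * 30 = 170.31
BMR = 1729.04 kcal/day

1729.04 kcal/day


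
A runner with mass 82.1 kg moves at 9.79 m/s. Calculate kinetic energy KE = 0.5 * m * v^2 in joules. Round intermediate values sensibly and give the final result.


v^2 = 9.79^2 = 95.8441
KE = 0.5 * 82.1 * 95.8441
= 3934.4 J

3934.4 J


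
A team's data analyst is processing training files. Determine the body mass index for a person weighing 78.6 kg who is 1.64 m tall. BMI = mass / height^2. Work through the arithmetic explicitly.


BMI = mass / height^2
= 78.6 / 1.64^2
= 78.6 / 2.6896
= 29.22 kg/m^2

29.22 kg/m^2


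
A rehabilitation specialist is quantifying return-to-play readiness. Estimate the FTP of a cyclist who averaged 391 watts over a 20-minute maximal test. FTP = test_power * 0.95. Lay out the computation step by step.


FTP = 391 * 0.95 = 371.45 W

371.45 W


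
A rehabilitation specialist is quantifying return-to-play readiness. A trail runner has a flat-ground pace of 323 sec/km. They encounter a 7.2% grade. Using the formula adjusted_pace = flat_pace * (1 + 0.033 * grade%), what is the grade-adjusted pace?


Grade factor = 1 + 0.033 * 7.2 = 1.2376
Adjusted = 323 * 1.2376 = 399.74 sec/km

399.74 s/km


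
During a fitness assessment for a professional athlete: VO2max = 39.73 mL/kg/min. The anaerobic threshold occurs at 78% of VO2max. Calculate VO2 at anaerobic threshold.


AT fraction = 78 / 100 = 0.78
AT VO2 = 39.73 * 0.78
= 30.99 mL/kg/min

30.99 mL/kg/min


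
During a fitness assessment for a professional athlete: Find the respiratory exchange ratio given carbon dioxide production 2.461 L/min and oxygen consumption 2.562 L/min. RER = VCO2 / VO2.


VCO2 = 2.461 L/min
VO2 = 2.562 L/min
RER = 2.461 / 2.562 = 0.9606

0.9606


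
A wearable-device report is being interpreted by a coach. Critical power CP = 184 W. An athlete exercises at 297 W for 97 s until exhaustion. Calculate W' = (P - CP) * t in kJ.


P - CP = 297 - 184 = 113 W
W' = 113 * 97 = 10961 J
= 10961 / 1000 = 10.961 kJ

10.961 kJ


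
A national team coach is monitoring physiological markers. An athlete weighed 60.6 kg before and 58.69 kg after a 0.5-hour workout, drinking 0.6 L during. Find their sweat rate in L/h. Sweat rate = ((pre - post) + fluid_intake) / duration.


Body mass change = 1.91 kg
Total sweat loss = 1.91 + 0.6 = 2.51 L
Rate = 2.51 / 0.5 = 5.02 L/h

5.02 L/h


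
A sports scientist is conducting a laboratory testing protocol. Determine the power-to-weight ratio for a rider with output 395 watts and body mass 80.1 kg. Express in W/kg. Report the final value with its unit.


P/W = 395 / 80.1 = 4.931 W/kg

4.931 W/kg


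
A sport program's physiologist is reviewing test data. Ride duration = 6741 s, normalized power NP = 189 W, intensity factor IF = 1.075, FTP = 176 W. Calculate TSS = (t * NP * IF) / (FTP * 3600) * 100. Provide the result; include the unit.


Numerator = 6741 * 189 * 1.075 = 1369602.675
Denominator = 176 * 3600 = 633600
TSS = 1369602.675 / 633600 * 100
= 216.16

216.16 TSS


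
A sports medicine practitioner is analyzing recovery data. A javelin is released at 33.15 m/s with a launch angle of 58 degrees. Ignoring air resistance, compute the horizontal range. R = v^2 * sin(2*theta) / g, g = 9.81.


Launch speed squared = 1098.9225
sin(2 * 58 deg) = 0.898794
Range = 1098.9225 * 0.898794 / 9.81
= 100.683 m

100.683 m


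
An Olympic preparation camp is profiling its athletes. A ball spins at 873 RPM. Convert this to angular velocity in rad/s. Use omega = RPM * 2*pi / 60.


omega = 873 * 2 * pi / 60
= 873 * 6.28318531 / 60
= 5485.221 / 60
= 91.42 rad/s

91.42 rad/s


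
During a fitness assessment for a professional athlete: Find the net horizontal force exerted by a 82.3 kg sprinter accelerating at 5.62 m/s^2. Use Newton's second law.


Newton's second law: F = m * a
F = 82.3 * 5.62 = 462.53 N

462.53 N


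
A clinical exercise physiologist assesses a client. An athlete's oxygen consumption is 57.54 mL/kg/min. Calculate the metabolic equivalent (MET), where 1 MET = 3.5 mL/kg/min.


MET = VO2 / 3.5
= 57.54 / 3.5
= 16.44 METs

16.44 METs


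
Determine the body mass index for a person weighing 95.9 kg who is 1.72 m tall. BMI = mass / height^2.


BMI = mass / height^2
= 95.9 / 1.72^2
= 95.9 / 2.9584
= 32.42 kg/m^2

32.42 kg/m^2


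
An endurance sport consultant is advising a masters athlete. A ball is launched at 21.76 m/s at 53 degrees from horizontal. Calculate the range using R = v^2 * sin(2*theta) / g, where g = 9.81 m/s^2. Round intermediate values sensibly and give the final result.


sin(2 * 53) = sin(106) = 0.961262
v^2 = 21.76^2 = 473.4976
R = 473.4976 * 0.961262 / 9.81
= 46.397 m

46.397 m


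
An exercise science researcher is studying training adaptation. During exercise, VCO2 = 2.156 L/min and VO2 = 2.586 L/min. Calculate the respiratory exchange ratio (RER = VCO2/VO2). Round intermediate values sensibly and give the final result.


RER = VCO2 / VO2
= 2.156 / 2.586
= 0.8337

0.8337


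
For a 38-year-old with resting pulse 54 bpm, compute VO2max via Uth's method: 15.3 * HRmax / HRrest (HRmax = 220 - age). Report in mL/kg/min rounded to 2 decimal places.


Step 1: HRmax = 220 - 38 = 182 bpm
Step 2: Ratio = 182 / 54 = 3.3704
Step 3: VO2max = 15.3 * 3.3704 = 51.57 mL/kg/min

51.57 mL/kg/min


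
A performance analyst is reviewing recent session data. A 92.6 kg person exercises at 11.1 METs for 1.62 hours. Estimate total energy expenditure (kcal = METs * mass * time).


Energy = METs * mass(kg) * time(h)
= 11.1 * 92.6 * 1.62
= 1665.13 kcal

1665.13 kcal


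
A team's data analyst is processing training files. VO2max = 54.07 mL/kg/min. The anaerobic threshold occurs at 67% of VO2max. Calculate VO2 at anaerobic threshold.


AT fraction = 67 / 100 = 0.67
AT VO2 = 54.07 * 0.67
= 36.23 mL/kg/min

36.23 mL/kg/min


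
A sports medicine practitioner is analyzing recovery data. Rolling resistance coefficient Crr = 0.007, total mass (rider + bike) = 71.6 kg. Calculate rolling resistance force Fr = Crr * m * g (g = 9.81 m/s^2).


Fr = Crr * m * g
= 0.007 * 71.6 * 9.81
= 4.917 N

4.917 N


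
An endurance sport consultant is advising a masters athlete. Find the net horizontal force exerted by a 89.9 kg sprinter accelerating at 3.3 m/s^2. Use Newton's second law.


Newton's second law: F = m * a
F = 89.9 * 3.3 = 296.67 N

296.67 N


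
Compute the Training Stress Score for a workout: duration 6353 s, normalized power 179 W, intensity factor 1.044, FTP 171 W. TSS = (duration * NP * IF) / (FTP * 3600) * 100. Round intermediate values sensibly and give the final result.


Product = 6353 * 179 * 1.044 = 1187223.228
Base = 171 * 3600 = 615600
TSS = 1187223.228 / 615600 * 100 = 192.86

192.86 TSS


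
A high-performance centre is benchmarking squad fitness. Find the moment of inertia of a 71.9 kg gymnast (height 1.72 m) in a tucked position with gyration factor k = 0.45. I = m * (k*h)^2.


Radius of gyration = 0.45 * 1.72 = 0.774 m
I = 71.9 * 0.774^2
= 71.9 * 0.599076
= 43.074 kg*m^2

43.074 kg*m^2


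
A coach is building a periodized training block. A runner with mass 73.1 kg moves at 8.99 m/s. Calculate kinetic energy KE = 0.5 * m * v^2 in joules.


v^2 = 8.99^2 = 80.8201
KE = 0.5 * 73.1 * 80.8201
= 2953.97 J

2953.97 J


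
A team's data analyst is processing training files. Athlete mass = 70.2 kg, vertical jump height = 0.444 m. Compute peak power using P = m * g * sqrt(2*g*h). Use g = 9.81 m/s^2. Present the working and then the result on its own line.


sqrt(2 * 9.81 * 0.444) = sqrt(8.71128) = 2.951488 m/s
P = 70.2 * 9.81 * 2.951488
= 2032.58 W

2032.58 W


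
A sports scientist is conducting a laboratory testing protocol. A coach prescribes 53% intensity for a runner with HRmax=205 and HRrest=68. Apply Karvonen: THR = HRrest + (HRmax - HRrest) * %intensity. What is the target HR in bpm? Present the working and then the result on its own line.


Heart rate reserve = 205 - 68 = 137
Intensity fraction = 53 / 100 = 0.53
THR = 68 + 137 * 0.53 = 140.61 bpm

140.61 bpm


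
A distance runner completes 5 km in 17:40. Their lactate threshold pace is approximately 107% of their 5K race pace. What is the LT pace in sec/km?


Convert to seconds: 17 min 40 s = 1060 s
Pace per km = 1060 / 5 = 212.0 s/km
LT pace = 212.0 * 1.07 = 226.84 s/km

226.84 s/km


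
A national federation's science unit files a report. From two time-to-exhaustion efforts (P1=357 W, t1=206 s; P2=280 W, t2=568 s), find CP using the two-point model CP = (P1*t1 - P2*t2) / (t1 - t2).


Work in trial 1 = 73542 J
Work in trial 2 = 159040 J
Delta work = -85498 J
Delta time = -362 s
CP = -85498 / -362 = 236.18 W

236.18 W


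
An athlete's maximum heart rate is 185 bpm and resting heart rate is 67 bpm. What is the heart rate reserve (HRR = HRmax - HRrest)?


HRR = HRmax - HRrest
= 185 - 67
= 118 bpm

118 bpm


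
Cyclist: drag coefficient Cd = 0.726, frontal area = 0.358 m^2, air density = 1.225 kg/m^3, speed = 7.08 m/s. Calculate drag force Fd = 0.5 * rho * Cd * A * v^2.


v^2 = 7.08^2 = 50.1264
Fd = 0.5 * 1.225 * 0.726 * 0.358 * 50.1264
= 7.98 N

7.98 N


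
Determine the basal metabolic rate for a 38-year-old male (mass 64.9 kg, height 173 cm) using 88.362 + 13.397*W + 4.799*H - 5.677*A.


BMR = 88.362 + 13.397*64.9 + 4.799*173 - 5.677*38
= 1572.33 kcal/day

1572.33 kcal/day


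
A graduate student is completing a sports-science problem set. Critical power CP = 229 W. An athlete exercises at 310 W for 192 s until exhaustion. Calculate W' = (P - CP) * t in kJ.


P - CP = 310 - 229 = 81 W
W' = 81 * 192 = 15552 J
= 15552 / 1000 = 15.552 kJ

15.552 kJ


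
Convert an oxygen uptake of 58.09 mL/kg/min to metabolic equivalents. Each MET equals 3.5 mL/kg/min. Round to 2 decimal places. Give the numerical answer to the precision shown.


One MET = 3.5 mL/kg/min
Number of METs = 58.09 / 3.5
= 16.6 METs

16.6 METs


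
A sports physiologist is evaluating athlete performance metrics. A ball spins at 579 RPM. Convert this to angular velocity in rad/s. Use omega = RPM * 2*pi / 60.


omega = 579 * 2 * pi / 60
= 579 * 6.28318531 / 60
= 3637.964 / 60
= 60.633 rad/s

60.633 rad/s


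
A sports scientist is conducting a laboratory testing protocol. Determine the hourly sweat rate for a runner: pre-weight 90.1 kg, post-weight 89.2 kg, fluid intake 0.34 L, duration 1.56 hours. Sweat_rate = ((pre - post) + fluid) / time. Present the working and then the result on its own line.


Mass lost = 90.1 - 89.2 = 0.9 kg
Add fluid consumed: 0.9 + 0.34 = 1.24 L total sweat
Sweat rate = 1.24 / 1.56 = 0.795 L/h

0.795 L/h


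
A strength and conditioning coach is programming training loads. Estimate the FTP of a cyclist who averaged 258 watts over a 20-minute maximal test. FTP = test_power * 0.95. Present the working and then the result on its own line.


FTP = 258 * 0.95 = 245.1 W

245.1 W


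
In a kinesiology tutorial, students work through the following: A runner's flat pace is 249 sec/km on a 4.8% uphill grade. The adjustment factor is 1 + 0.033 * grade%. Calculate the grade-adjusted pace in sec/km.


Factor = 1 + 0.033 * 4.8 = 1.1584
Adjusted pace = 249 * 1.1584
= 288.44 sec/km

288.44 s/km


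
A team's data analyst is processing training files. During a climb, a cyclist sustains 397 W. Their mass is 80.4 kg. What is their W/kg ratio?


Power-to-weight = 397 W / 80.4 kg
= 4.938 W/kg

4.938 W/kg


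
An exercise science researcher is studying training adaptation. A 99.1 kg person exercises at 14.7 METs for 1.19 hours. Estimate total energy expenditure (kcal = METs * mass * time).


Energy = METs * mass(kg) * time(h)
= 14.7 * 99.1 * 1.19
= 1733.56 kcal

1733.56 kcal


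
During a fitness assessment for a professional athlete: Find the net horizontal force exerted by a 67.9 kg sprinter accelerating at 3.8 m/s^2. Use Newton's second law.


Newton's second law: F = m * a
F = 67.9 * 3.8 = 258.02 N

258.02 N


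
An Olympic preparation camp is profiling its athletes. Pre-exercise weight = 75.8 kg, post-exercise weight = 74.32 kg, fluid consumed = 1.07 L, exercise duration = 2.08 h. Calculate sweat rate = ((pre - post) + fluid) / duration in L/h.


Weight loss = 75.8 - 74.32 = 1.48 kg (approx L)
Total sweat = 1.48 + 1.07 = 2.55 L
Sweat rate = 2.55 / 2.08 = 1.226 L/h

1.226 L/h


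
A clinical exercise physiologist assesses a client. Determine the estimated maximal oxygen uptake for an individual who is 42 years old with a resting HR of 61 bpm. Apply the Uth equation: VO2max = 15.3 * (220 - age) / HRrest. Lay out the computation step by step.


HRmax = 220 - 42 = 178
VO2max = 15.3 * (178 / 61)
= 15.3 * 2.918
= 44.65 mL/kg/min

44.65 mL/kg/min


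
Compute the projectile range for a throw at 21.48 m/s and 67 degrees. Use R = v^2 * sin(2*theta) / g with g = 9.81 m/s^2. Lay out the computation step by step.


Two times the angle = 134 degrees
sin(134) = 0.71934
R = 461.3904 * 0.71934 / 9.81 = 33.832 m

33.832 m


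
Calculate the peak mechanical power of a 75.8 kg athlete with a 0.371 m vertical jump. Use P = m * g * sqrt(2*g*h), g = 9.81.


First, sqrt(2gh) = sqrt(2 * 9.81 * 0.371)
= sqrt(7.27902) = 2.697966 m/s
Power = 75.8 * 9.81 * 2.697966 = 2006.2 W

2006.2 W


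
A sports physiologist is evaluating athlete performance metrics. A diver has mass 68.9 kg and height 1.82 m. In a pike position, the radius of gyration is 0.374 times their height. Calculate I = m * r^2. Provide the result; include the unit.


r = 0.374 * 1.82 = 0.68068 m
I = m * r^2 = 68.9 * 0.463325 = 31.923 kg*m^2

31.923 kg*m^2


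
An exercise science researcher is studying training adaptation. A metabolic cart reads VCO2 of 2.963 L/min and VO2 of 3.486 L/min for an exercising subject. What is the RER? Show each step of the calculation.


RER = VCO2 / VO2 = 2.963 / 3.486 = 0.85

0.85


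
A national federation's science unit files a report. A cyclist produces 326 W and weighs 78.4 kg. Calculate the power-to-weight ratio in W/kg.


P/W = power / mass
= 326 / 78.4
= 4.158 W/kg

4.158 W/kg


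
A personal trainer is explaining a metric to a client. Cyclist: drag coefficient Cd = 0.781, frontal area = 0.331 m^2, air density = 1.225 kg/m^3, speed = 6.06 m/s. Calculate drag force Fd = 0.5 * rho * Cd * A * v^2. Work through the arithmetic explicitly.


v^2 = 6.06^2 = 36.7236
Fd = 0.5 * 1.225 * 0.781 * 0.331 * 36.7236
= 5.815 N

5.815 N


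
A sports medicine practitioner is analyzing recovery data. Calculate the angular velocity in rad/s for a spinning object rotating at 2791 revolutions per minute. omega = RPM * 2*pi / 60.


omega = RPM * 2*pi / 60
= 2791 * 6.28318531 / 60
= 292.273 rad/s

292.273 rad/s


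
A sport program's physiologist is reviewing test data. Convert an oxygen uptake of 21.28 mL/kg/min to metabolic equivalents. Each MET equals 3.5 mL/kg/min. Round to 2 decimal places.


One MET = 3.5 mL/kg/min
Number of METs = 21.28 / 3.5
= 6.08 METs

6.08 METs


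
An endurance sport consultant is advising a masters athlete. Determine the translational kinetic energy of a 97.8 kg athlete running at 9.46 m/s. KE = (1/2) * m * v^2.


KE = 0.5 * m * v^2
= 0.5 * 97.8 * 9.46^2
= 0.5 * 97.8 * 89.4916
= 4376.14 J

4376.14 J


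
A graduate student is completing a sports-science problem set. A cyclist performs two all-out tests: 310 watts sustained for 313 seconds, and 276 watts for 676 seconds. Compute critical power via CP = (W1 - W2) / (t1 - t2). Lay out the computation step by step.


W1 = P1 * t1 = 310 * 313 = 97030 J
W2 = P2 * t2 = 276 * 676 = 186576 J
CP = (97030 - 186576) / (313 - 676)
= 246.68 W

246.68 W


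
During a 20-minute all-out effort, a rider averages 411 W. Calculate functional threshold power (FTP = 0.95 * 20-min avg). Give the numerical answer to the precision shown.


FTP = 0.95 * 411
= 390.45 W

390.45 W


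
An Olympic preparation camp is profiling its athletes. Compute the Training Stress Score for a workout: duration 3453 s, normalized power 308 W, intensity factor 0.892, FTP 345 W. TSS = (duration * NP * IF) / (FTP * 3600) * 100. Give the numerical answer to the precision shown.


Product = 3453 * 308 * 0.892 = 948663.408
Base = 345 * 3600 = 1242000
TSS = 948663.408 / 1242000 * 100 = 76.38

76.38 TSS


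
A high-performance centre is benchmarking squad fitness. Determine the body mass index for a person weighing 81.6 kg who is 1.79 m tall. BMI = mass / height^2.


BMI = mass / height^2
= 81.6 / 1.79^2
= 81.6 / 3.2041
= 25.47 kg/m^2

25.47 kg/m^2


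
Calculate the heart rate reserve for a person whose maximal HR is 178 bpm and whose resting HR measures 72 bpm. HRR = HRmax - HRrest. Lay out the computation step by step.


HRmax = 178 bpm
HRrest = 72 bpm
HRR = 178 - 72 = 106 bpm

106 bpm


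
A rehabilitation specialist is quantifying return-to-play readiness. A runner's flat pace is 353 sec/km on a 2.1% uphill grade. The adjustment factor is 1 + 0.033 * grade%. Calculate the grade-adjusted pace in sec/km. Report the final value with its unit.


Factor = 1 + 0.033 * 2.1 = 1.0693
Adjusted pace = 353 * 1.0693
= 377.46 sec/km

377.46 s/km


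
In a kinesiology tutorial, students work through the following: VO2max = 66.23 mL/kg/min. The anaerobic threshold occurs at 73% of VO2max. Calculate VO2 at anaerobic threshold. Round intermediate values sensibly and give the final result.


AT fraction = 73 / 100 = 0.73
AT VO2 = 66.23 * 0.73
= 48.35 mL/kg/min

48.35 mL/kg/min


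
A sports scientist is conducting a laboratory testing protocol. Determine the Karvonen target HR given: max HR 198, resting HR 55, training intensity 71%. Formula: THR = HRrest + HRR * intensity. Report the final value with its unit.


HRR = HRmax - HRrest = 198 - 55 = 143
THR = 55 + 143 * 0.71
= 156.53 bpm

156.53 bpm


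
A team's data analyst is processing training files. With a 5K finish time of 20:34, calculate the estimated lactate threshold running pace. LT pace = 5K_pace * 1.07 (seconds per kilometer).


Race duration = 1234 s for 5 km
Average pace = 1234 / 5 = 246.8 s/km
LT pace = 246.8 * 1.07
= 264.08 s/km

264.08 s/km


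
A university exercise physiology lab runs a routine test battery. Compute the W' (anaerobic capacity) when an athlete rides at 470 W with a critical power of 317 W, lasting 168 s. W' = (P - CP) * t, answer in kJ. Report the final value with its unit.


Above-CP power = 153 W
Duration = 168 s
W' = 153 * 168 = 25704 J
Convert: 25704 / 1000 = 25.704 kJ

25.704 kJ


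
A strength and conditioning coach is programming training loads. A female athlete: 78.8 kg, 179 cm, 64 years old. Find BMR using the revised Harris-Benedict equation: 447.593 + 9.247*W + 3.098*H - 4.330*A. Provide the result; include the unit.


Intercept = 447.593
Weight contribution = 9.247 * 78.8 = 728.6636
Height contribution = 3.098 * 179 = 554.542
Age contribution = 4.33 * 64 = 277.12
BMR = 447.593 + 728.6636 + 554.542 - 277.12
= 1453.68 kcal/day

1453.68 kcal/day


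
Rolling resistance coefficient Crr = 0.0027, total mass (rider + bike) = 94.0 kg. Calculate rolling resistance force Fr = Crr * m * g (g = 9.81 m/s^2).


Fr = Crr * m * g
= 0.0027 * 94.0 * 9.81
= 2.49 N

2.49 N


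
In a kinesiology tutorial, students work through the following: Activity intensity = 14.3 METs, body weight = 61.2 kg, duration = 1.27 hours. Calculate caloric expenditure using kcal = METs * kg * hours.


kcal = 14.3 * 61.2 * 1.27
= 875.16 * 1.27
= 1111.45 kcal

1111.45 kcal


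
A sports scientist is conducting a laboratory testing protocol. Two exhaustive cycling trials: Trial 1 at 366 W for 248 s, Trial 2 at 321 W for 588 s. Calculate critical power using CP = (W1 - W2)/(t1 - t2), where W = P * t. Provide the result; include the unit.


W1 = 366 * 248 = 90768 J
W2 = 321 * 588 = 188748 J
CP = (90768 - 188748) / (248 - 588)
= -97980 / -340
= 288.18 W

288.18 W


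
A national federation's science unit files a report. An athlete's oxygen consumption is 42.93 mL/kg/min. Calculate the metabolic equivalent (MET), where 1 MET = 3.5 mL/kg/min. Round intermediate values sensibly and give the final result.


MET = VO2 / 3.5
= 42.93 / 3.5
= 12.27 METs

12.27 METs


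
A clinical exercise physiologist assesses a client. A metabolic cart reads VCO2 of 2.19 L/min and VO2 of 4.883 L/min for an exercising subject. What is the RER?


RER = VCO2 / VO2 = 2.19 / 4.883 = 0.4485

0.4485


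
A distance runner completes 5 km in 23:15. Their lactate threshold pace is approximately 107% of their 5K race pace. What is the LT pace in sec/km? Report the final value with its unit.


Convert to seconds: 23 min 15 s = 1395 s
Pace per km = 1395 / 5 = 279.0 s/km
LT pace = 279.0 * 1.07 = 298.53 s/km

298.53 s/km


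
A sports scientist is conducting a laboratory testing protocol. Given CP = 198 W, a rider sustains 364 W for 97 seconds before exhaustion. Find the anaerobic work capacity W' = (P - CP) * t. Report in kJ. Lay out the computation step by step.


Excess power = 364 - 198 = 166 W
Work above CP = 166 * 97 = 16102 J
W' = 16.102 kJ

16.102 kJ


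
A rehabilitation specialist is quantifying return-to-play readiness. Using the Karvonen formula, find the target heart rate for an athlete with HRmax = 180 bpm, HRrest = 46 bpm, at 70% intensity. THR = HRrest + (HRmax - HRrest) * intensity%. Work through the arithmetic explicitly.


HRR = 180 - 46 = 134
THR = 46 + 134 * 0.7
= 46 + 93.8
= 139.8 bpm

139.8 bpm


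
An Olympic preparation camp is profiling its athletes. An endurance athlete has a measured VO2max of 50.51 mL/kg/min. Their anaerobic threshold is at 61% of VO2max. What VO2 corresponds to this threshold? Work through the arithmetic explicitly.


Anaerobic threshold VO2 = VO2max * 61%
= 50.51 * 0.61
= 30.81 mL/kg/min

30.81 mL/kg/min


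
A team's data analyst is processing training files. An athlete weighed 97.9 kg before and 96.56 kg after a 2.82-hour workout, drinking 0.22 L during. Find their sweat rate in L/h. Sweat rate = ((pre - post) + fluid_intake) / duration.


Body mass change = 1.34 kg
Total sweat loss = 1.34 + 0.22 = 1.56 L
Rate = 1.56 / 2.82 = 0.553 L/h

0.553 L/h


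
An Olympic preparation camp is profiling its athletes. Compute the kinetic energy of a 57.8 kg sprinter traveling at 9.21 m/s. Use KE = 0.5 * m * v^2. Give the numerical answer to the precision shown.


Velocity squared = 84.8241
KE = 0.5 * 57.8 * 84.8241 = 2451.42 J

2451.42 J


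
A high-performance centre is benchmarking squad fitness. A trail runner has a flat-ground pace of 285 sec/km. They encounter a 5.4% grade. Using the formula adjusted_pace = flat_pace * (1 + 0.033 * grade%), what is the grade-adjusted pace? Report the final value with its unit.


Grade factor = 1 + 0.033 * 5.4 = 1.1782
Adjusted = 285 * 1.1782 = 335.79 sec/km

335.79 s/km


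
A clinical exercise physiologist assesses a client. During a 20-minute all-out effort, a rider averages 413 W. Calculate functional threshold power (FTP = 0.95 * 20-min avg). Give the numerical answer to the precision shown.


FTP = 0.95 * 413
= 392.35 W

392.35 W


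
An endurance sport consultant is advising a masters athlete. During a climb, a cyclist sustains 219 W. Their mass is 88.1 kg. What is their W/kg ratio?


Power-to-weight = 219 W / 88.1 kg
= 2.486 W/kg

2.486 W/kg


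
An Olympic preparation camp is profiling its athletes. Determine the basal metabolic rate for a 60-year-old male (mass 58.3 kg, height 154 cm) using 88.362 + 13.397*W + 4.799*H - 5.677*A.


BMR = 88.362 + 13.397*58.3 + 4.799*154 - 5.677*60
= 1267.83 kcal/day

1267.83 kcal/day


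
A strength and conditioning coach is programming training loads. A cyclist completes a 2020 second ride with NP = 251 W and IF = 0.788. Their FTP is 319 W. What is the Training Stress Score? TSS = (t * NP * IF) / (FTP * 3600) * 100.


t * NP * IF = 2020 * 251 * 0.788 = 399531.76
FTP * 3600 = 1148400
TSS = (399531.76 / 1148400) * 100 = 34.79

34.79 TSS


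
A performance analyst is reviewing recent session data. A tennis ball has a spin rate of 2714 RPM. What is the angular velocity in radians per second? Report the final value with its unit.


Convert RPM to rad/s: multiply by 2*pi and divide by 60
omega = 2714 * 2 * pi / 60
= 284.209 rad/s

284.209 rad/s


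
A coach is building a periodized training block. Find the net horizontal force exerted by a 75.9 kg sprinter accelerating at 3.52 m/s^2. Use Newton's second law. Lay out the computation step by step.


Newton's second law: F = m * a
F = 75.9 * 3.52 = 267.17 N

267.17 N


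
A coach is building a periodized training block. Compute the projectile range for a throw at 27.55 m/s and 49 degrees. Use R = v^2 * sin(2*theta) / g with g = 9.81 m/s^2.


Two times the angle = 98 degrees
sin(98) = 0.990268
R = 759.0025 * 0.990268 / 9.81 = 76.617 m

76.617 m


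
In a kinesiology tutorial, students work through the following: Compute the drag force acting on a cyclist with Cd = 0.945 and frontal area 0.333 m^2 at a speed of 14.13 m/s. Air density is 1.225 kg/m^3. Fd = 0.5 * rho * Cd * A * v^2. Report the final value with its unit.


Step 1: v^2 = 199.6569
Step 2: Fd = 0.5 * 1.225 * 0.945 * 0.333 * 199.6569
= 38.483 N

38.483 N


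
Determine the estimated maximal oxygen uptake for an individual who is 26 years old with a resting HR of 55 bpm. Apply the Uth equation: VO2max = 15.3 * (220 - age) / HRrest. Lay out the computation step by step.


HRmax = 220 - 26 = 194
VO2max = 15.3 * (194 / 55)
= 15.3 * 3.5273
= 53.97 mL/kg/min

53.97 mL/kg/min


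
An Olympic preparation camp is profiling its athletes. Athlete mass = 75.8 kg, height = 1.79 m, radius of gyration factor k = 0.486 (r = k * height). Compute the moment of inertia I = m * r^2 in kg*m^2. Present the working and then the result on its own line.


r = k * height = 0.486 * 1.79 = 0.86994 m
r^2 = 0.86994^2 = 0.756796
I = 75.8 * 0.756796 = 57.365 kg*m^2

57.365 kg*m^2


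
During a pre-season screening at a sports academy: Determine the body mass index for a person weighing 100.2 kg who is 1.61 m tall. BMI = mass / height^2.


BMI = mass / height^2
= 100.2 / 1.61^2
= 100.2 / 2.5921
= 38.66 kg/m^2

38.66 kg/m^2


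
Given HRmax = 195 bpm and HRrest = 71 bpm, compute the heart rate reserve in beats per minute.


Heart rate reserve = maximum HR minus resting HR
HRR = 195 - 71 = 124 bpm

124 bpm


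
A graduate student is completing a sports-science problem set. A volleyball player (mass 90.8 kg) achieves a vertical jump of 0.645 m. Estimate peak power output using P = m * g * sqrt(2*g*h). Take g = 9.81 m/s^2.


2 * g * h = 2 * 9.81 * 0.645 = 12.6549
sqrt(12.6549) = 3.557373 m/s
P = 90.8 * 9.81 * 3.557373 = 3168.72 W

3168.72 W


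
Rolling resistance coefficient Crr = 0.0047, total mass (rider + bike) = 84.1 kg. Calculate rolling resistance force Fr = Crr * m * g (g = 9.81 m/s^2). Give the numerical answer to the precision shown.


Fr = Crr * m * g
= 0.0047 * 84.1 * 9.81
= 3.878 N

3.878 N


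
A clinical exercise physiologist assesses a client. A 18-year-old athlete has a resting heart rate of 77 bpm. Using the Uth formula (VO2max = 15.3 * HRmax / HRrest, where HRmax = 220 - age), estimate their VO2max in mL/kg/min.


HRmax = 220 - 18 = 202 bpm
Ratio = HRmax / HRrest = 202 / 77 = 2.6234
VO2max = 15.3 * 2.6234 = 40.14 mL/kg/min

40.14 mL/kg/min


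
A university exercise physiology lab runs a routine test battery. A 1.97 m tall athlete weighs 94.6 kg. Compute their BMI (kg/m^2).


height^2 = 3.8809 m^2
BMI = 94.6 / 3.8809 = 24.38 kg/m^2

24.38 kg/m^2


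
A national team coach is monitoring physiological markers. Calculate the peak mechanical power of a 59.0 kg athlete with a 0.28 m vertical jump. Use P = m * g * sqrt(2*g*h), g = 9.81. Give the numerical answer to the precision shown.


First, sqrt(2gh) = sqrt(2 * 9.81 * 0.28)
= sqrt(5.4936) = 2.343843 m/s
Power = 59.0 * 9.81 * 2.343843 = 1356.59 W

1356.59 W


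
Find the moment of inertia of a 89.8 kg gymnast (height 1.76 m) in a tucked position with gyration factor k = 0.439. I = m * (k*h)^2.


Radius of gyration = 0.439 * 1.76 = 0.77264 m
I = 89.8 * 0.77264^2
= 89.8 * 0.596973
= 53.608 kg*m^2

53.608 kg*m^2


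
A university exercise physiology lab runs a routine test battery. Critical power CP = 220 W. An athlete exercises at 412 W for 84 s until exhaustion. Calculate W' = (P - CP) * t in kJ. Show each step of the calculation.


P - CP = 412 - 220 = 192 W
W' = 192 * 84 = 16128 J
= 16128 / 1000 = 16.128 kJ

16.128 kJ


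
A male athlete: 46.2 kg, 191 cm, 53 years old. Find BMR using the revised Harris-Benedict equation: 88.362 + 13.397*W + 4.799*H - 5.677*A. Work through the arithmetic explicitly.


Intercept = 88.362
Weight contribution = 13.397 * 46.2 = 618.9414
Height contribution = 4.799 * 191 = 916.609
Age contribution = 5.677 * 53 = 300.881
BMR = 88.362 + 618.9414 + 916.609 - 300.881
= 1323.03 kcal/day

1323.03 kcal/day


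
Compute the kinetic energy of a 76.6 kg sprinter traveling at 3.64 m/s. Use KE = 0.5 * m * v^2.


Velocity squared = 13.2496
KE = 0.5 * 76.6 * 13.2496 = 507.46 J

507.46 J


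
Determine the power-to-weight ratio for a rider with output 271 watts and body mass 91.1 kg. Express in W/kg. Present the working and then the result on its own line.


P/W = 271 / 91.1 = 2.975 W/kg

2.975 W/kg


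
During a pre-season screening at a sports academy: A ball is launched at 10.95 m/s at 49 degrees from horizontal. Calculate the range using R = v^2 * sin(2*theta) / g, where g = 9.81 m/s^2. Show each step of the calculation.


sin(2 * 49) = sin(98) = 0.990268
v^2 = 10.95^2 = 119.9025
R = 119.9025 * 0.990268 / 9.81
= 12.104 m

12.104 m


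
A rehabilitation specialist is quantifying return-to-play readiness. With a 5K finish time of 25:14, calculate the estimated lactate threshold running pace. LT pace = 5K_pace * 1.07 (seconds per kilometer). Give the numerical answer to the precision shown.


Race duration = 1514 s for 5 km
Average pace = 1514 / 5 = 302.8 s/km
LT pace = 302.8 * 1.07
= 324.0 s/km

324.0 s/km


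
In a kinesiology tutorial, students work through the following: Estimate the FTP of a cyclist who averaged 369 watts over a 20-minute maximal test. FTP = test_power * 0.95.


FTP = 369 * 0.95 = 350.55 W

350.55 W


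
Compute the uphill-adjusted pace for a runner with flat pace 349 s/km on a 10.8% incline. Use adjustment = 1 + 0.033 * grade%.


Adjustment factor = 1 + 0.033 * 10.8 = 1.3564
Grade-adjusted pace = 349 * 1.3564 = 473.38 s/km

473.38 s/km


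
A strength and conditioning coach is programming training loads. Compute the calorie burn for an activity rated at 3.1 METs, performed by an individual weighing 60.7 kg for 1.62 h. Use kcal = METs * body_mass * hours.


Product of METs and mass = 3.1 * 60.7 = 188.17
Total kcal = 188.17 * 1.62 = 304.84 kcal

304.84 kcal


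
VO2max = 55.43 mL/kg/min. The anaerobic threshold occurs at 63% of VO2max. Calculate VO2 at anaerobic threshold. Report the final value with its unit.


AT fraction = 63 / 100 = 0.63
AT VO2 = 55.43 * 0.63
= 34.92 mL/kg/min

34.92 mL/kg/min


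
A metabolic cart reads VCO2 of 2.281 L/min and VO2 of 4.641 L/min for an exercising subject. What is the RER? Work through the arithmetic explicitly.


RER = VCO2 / VO2 = 2.281 / 4.641 = 0.4915

0.4915


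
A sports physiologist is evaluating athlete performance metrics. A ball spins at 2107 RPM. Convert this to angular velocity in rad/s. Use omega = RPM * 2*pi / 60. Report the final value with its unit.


omega = 2107 * 2 * pi / 60
= 2107 * 6.28318531 / 60
= 13238.671 / 60
= 220.645 rad/s

220.645 rad/s


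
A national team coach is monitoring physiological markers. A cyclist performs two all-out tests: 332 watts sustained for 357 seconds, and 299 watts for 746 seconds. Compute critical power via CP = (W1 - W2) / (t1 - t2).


W1 = P1 * t1 = 332 * 357 = 118524 J
W2 = P2 * t2 = 299 * 746 = 223054 J
CP = (118524 - 223054) / (357 - 746)
= 268.71 W

268.71 W


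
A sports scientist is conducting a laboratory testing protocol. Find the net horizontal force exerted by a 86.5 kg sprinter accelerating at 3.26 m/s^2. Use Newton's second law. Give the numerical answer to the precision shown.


Newton's second law: F = m * a
F = 86.5 * 3.26 = 281.99 N

281.99 N


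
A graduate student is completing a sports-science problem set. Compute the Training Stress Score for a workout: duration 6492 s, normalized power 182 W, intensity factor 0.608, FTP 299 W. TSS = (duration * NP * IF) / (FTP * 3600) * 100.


Product = 6492 * 182 * 0.608 = 718378.752
Base = 299 * 3600 = 1076400
TSS = 718378.752 / 1076400 * 100 = 66.74

66.74 TSS


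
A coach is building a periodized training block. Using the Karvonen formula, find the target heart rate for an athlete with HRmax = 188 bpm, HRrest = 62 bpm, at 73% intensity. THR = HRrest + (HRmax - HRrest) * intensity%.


HRR = 188 - 62 = 126
THR = 62 + 126 * 0.73
= 62 + 91.98
= 153.98 bpm

153.98 bpm


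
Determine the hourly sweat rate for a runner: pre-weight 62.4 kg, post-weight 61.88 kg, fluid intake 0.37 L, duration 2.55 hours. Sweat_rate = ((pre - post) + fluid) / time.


Mass lost = 62.4 - 61.88 = 0.52 kg
Add fluid consumed: 0.52 + 0.37 = 0.89 L total sweat
Sweat rate = 0.89 / 2.55 = 0.349 L/h

0.349 L/h


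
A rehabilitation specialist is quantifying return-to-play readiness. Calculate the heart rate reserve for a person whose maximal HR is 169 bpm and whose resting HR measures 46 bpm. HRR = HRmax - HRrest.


HRmax = 169 bpm
HRrest = 46 bpm
HRR = 169 - 46 = 123 bpm

123 bpm


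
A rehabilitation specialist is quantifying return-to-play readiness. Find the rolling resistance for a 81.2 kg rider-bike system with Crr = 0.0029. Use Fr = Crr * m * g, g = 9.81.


m * g = 81.2 * 9.81 = 796.572 N
Fr = 0.0029 * 796.572 = 2.31 N

2.31 N


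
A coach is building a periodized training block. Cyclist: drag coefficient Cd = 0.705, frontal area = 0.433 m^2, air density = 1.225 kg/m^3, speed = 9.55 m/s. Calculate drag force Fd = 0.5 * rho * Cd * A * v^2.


v^2 = 9.55^2 = 91.2025
Fd = 0.5 * 1.225 * 0.705 * 0.433 * 91.2025
= 17.053 N

17.053 N


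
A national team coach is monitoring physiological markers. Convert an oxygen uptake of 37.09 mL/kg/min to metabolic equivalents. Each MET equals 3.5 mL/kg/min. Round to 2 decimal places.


One MET = 3.5 mL/kg/min
Number of METs = 37.09 / 3.5
= 10.6 METs

10.6 METs


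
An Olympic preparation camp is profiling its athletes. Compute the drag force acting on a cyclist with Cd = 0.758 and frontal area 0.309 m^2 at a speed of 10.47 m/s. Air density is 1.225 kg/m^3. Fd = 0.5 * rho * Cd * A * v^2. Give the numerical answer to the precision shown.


Step 1: v^2 = 109.6209
Step 2: Fd = 0.5 * 1.225 * 0.758 * 0.309 * 109.6209
= 15.726 N

15.726 N


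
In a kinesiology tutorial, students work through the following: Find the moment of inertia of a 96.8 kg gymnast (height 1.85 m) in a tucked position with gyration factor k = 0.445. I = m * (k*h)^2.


Radius of gyration = 0.445 * 1.85 = 0.82325 m
I = 96.8 * 0.82325^2
= 96.8 * 0.677741
= 65.605 kg*m^2

65.605 kg*m^2


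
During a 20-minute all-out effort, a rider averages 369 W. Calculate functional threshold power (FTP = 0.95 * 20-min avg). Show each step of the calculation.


FTP = 0.95 * 369
= 350.55 W

350.55 W


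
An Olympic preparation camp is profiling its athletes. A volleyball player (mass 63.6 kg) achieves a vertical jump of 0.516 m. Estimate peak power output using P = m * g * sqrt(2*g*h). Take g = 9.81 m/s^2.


2 * g * h = 2 * 9.81 * 0.516 = 10.12392
sqrt(10.12392) = 3.181811 m/s
P = 63.6 * 9.81 * 3.181811 = 1985.18 W

1985.18 W


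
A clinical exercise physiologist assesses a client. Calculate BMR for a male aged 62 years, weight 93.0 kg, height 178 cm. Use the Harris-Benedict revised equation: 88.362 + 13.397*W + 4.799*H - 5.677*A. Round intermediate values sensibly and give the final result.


Substituting values:
W term = 13.397 * 93.0 = 1245.921
H term = 4.799 * 178 = 854.222
A term = 5.677 * 62 = 351.974
BMR = 1836.53 kcal/day

1836.53 kcal/day


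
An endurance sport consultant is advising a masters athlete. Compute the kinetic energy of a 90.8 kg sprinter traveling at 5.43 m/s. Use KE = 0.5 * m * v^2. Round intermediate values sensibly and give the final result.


Velocity squared = 29.4849
KE = 0.5 * 90.8 * 29.4849 = 1338.61 J

1338.61 J


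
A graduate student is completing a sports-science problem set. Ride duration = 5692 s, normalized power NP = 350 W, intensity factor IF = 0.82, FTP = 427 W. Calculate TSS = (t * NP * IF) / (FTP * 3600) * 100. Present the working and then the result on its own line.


Numerator = 5692 * 350 * 0.82 = 1633604.0
Denominator = 427 * 3600 = 1537200
TSS = 1633604.0 / 1537200 * 100
= 106.27

106.27 TSS


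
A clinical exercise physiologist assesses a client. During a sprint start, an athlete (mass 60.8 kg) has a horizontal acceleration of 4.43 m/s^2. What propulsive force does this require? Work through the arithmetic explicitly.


Propulsive force = mass * acceleration
= 60.8 kg * 4.43 m/s^2
= 269.34 N

269.34 N


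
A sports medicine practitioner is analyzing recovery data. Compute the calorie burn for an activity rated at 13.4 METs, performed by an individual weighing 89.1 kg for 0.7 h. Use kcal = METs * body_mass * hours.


Product of METs and mass = 13.4 * 89.1 = 1193.94
Total kcal = 1193.94 * 0.7 = 835.76 kcal

835.76 kcal


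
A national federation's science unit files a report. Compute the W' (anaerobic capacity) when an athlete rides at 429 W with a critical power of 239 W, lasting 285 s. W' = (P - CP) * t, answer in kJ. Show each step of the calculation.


Above-CP power = 190 W
Duration = 285 s
W' = 190 * 285 = 54150 J
Convert: 54150 / 1000 = 54.15 kJ

54.15 kJ


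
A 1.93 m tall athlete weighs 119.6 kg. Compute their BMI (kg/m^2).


height^2 = 3.7249 m^2
BMI = 119.6 / 3.7249 = 32.11 kg/m^2

32.11 kg/m^2


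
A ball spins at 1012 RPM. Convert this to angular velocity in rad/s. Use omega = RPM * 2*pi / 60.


omega = 1012 * 2 * pi / 60
= 1012 * 6.28318531 / 60
= 6358.584 / 60
= 105.976 rad/s

105.976 rad/s


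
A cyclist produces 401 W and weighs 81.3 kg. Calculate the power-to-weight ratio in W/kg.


P/W = power / mass
= 401 / 81.3
= 4.932 W/kg

4.932 W/kg


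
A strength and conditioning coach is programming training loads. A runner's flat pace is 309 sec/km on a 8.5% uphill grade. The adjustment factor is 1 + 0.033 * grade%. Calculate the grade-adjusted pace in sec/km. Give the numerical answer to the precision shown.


Factor = 1 + 0.033 * 8.5 = 1.2805
Adjusted pace = 309 * 1.2805
= 395.67 sec/km

395.67 s/km


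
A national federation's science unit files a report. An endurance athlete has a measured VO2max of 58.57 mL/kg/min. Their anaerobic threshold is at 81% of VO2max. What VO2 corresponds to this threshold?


Anaerobic threshold VO2 = VO2max * 81%
= 58.57 * 0.81
= 47.44 mL/kg/min

47.44 mL/kg/min


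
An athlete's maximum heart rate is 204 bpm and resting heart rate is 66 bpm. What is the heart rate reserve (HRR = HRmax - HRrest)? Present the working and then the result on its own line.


HRR = HRmax - HRrest
= 204 - 66
= 138 bpm

138 bpm


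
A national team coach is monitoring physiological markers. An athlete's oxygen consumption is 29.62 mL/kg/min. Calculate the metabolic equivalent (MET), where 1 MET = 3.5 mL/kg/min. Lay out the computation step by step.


MET = VO2 / 3.5
= 29.62 / 3.5
= 8.46 METs

8.46 METs
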